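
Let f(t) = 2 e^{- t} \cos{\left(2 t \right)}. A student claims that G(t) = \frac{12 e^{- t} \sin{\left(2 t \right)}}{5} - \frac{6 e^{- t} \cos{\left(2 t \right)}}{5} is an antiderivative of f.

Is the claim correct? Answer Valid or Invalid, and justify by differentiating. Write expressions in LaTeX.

d/dt[G] = 6 e^{- t} \cos{\left(2 t \right)}
d/dt[G] - f(t) = 4 e^{- t} \cos{\left(2 t \right)} != 0.

Invalid: d/dt[G] - f = 4 e^{- t} \cos{\left(2 t \right)}, which is not 0.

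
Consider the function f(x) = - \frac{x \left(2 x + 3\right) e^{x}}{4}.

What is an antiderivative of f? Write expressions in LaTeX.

f has the shape u'v + uv' for u = - \frac{x^{2}}{2} + \frac{x}{4} - \frac{1}{4} and v = e^{x} — it is the derivative of the product u*v.
Check: d/dx[- \frac{x^{2} e^{x}}{2} + \frac{x e^{x}}{4} - \frac{e^{x}}{4}] = - \frac{x^{2} e^{x}}{2} - \frac{3 x e^{x}}{4}, which equals f(x).

An antiderivative is F(x) = - \frac{x^{2} e^{x}}{2} + \frac{x e^{x}}{4} - \frac{e^{x}}{4}.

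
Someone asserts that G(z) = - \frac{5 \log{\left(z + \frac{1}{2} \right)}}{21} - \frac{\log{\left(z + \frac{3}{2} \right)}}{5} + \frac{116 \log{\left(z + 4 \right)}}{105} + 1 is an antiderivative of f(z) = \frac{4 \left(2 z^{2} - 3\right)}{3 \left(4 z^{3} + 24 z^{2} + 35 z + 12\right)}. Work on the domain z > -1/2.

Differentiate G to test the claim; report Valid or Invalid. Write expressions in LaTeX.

d/dz[G] = \frac{8 z^{2} - 12}{12 z^{3} + 72 z^{2} + 105 z + 36}
This equals f(z) exactly, so the claim holds.

Valid. The derivative of G reproduces f.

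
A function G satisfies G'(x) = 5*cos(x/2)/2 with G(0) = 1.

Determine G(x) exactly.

G(x) = 5*sin(x/2) + 1

Whatever form G(x) takes, its d/dx must return the stated G'(x).
A general antiderivative is 5*sin(x/2) + C.
The condition gives C = 1 - (0) = 1.
So G(x) = 5*sin(x/2) + 1.
Check: d/dx[5*sin(x/2) + 1] = 5*cos(x/2)/2 = G'(x).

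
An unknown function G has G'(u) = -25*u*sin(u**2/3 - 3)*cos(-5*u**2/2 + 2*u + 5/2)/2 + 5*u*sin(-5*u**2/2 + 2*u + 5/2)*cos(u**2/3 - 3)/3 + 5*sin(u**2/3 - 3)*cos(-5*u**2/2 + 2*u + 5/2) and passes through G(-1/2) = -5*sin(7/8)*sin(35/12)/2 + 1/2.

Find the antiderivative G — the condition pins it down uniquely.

G(u) = 5*sin(u**2/3 - 3)*sin(-5*u**2/2 + 2*u + 5/2)/2 + 1/2

Recognize the product-rule pattern: G'(u) = v'r + vr' with v = 5*sin(u**2/3 - 3)/2, r = sin(-5*u**2/2 + 2*u + 5/2), so integration by parts undoes it.
A general antiderivative is 5*sin(u**2/3 - 3)*sin(-5*u**2/2 + 2*u + 5/2)/2 + C.
The condition gives C = -5*sin(7/8)*sin(35/12)/2 + 1/2 - (-5*sin(7/8)*sin(35/12)/2) = 1/2.
So G(u) = 5*sin(u**2/3 - 3)*sin(-5*u**2/2 + 2*u + 5/2)/2 + 1/2.
Check: d/du[5*sin(u**2/3 - 3)*sin(-5*u**2/2 + 2*u + 5/2)/2 + 1/2] = -25*u*sin(u**2/3 - 3)*cos(-5*u**2/2 + 2*u + 5/2)/2 + 5*u*sin(-5*u**2/2 + 2*u + 5/2)*cos(u**2/3 - 3)/3 + 5*sin(u**2/3 - 3)*cos(-5*u**2/2 + 2*u + 5/2) = G'(u).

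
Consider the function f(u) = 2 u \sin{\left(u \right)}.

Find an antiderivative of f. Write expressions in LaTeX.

A first test for any F(u): its u-derivative must equal f(u) identically.
Check: d/du[2 \left(- u \cos{\left(u \right)} + \sin{\left(u \right)}\right)] = 2 u \sin{\left(u \right)} = f(u).

An antiderivative is F(u) = 2 \left(- u \cos{\left(u \right)} + \sin{\left(u \right)}\right).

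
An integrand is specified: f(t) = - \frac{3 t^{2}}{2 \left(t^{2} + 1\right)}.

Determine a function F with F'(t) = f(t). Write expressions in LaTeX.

An antiderivative is F(t) = - \frac{3 t}{2} + \frac{3 \operatorname{atan}{\left(t \right)}}{2}.

Recover f(t) by differentiating a candidate F(t); any mismatch rules it out.
Check: d/dt[- \frac{3 t}{2} + \frac{3 \operatorname{atan}{\left(t \right)}}{2}] = - \frac{3 t^{2}}{2 t^{2} + 2}, which equals f(t).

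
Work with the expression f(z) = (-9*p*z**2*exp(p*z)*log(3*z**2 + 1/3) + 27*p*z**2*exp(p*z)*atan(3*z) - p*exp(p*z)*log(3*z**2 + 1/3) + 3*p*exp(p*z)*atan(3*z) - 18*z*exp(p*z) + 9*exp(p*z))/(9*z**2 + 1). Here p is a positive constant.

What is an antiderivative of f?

An antiderivative is F(z) = -exp(p*z)*log(3*z**2 + 1/3) + 3*exp(p*z)*atan(3*z).

f has the shape u'v + uv' for u = -log(3*z**2 + 1/3) + 3*atan(3*z) and v = exp(p*z) — it is the derivative of the product u*v.
Check: d/dz[-exp(p*z)*log(3*z**2 + 1/3) + 3*exp(p*z)*atan(3*z)] = (-9*p*z**2*exp(p*z)*log(3*z**2 + 1/3) + 27*p*z**2*exp(p*z)*atan(3*z) - p*exp(p*z)*log(3*z**2 + 1/3) + 3*p*exp(p*z)*atan(3*z) - 18*z*exp(p*z) + 9*exp(p*z))/(9*z**2 + 1) = f(z).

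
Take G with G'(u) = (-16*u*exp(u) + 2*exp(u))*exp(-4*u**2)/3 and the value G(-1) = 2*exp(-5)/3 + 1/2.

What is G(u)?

G(u) = 2*exp(u)*exp(-4*u**2)/3 + 1/2

G'(u) matches the chain-rule pattern g'(h)*h' with inner function h(u) = -4*u**2 + u; substituting w = h(u) collapses the integral.
A general antiderivative is 2*exp(-4*u**2 + u)/3 + C.
The condition gives C = 2*exp(-5)/3 + 1/2 - (2*exp(-5)/3) = 1/2.
So G(u) = 2*exp(u)*exp(-4*u**2)/3 + 1/2.
Check: d/du[2*exp(u)*exp(-4*u**2)/3 + 1/2] = (-16*u*exp(u) + 2*exp(u))*exp(-4*u**2)/3 = G'(u).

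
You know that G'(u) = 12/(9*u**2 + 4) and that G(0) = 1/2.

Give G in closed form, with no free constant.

For G(u) to be correct, d/du[G] must agree with the stated G'(u) identically.
A general antiderivative is 2*atan(3*u/2) + C.
The condition gives C = 1/2 - (0) = 1/2.
So G(u) = (4*atan(3*u/2) + 1)/2.
Check: d/du[(4*atan(3*u/2) + 1)/2] = 12/(9*u**2 + 4) = G'(u).

G(u) = (4*atan(3*u/2) + 1)/2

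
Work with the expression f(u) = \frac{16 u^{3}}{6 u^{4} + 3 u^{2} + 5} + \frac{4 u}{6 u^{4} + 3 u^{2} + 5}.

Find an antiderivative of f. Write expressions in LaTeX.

An antiderivative is F(u) = \frac{2 \log{\left(2 u^{4} + u^{2} + \frac{5}{3} \right)}}{3}.

f matches the chain-rule pattern g'(h)*h' with inner function h(u) = 2 u^{4} + u^{2} + \frac{5}{3}; substituting w = h(u) collapses the integral.
Check: d/du[\frac{2 \log{\left(2 u^{4} + u^{2} + \frac{5}{3} \right)}}{3}] = \frac{16 u^{3} + 4 u}{6 u^{4} + 3 u^{2} + 5}, which equals f(u).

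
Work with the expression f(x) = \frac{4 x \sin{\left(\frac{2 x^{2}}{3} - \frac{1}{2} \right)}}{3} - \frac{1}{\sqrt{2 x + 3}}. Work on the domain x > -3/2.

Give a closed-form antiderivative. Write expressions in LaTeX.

Integrate term by term and add the pieces.
Check: d/dx[- \sqrt{2 x + 3} - \cos{\left(\frac{2 x^{2}}{3} - \frac{1}{2} \right)}] = \frac{4 x \sqrt{2 x + 3} \sin{\left(\frac{2 x^{2}}{3} - \frac{1}{2} \right)} - 3}{3 \sqrt{2 x + 3}}, which equals f(x).

An antiderivative is F(x) = - \sqrt{2 x + 3} - \cos{\left(\frac{2 x^{2}}{3} - \frac{1}{2} \right)}.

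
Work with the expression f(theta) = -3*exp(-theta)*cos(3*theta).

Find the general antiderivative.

A candidate is checked by its d/dtheta: the result must match f(theta).
Check: d/dtheta[-9*exp(-theta)*sin(3*theta)/10 + 3*exp(-theta)*cos(3*theta)/10] = -3*exp(-theta)*cos(3*theta) = f(theta).

F(theta) = -9*exp(-theta)*sin(3*theta)/10 + 3*exp(-theta)*cos(3*theta)/10 + C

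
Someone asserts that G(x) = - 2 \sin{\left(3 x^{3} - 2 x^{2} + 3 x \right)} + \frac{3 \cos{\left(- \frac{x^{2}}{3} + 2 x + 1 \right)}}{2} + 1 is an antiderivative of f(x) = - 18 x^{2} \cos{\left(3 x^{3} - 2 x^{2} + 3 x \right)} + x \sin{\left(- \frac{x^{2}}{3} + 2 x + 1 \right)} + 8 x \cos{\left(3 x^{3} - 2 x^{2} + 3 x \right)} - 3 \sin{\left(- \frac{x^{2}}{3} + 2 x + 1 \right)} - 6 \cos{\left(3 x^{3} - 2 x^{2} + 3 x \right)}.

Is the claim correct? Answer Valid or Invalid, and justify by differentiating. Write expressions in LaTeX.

Valid. The derivative of G reproduces f.

d/dx[G] = - 18 x^{2} \cos{\left(3 x^{3} - 2 x^{2} + 3 x \right)} + x \sin{\left(- \frac{x^{2}}{3} + 2 x + 1 \right)} + 8 x \cos{\left(3 x^{3} - 2 x^{2} + 3 x \right)} - 3 \sin{\left(- \frac{x^{2}}{3} + 2 x + 1 \right)} - 6 \cos{\left(3 x^{3} - 2 x^{2} + 3 x \right)}
This equals f(x) exactly, so the claim holds.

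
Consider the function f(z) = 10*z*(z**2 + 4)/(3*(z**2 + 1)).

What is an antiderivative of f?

An antiderivative is F(z) = (20*z**2 + 60*log(z**2 + 1) - 9)/12.

Check any antiderivative F(z) by computing F'(z) and comparing it with f(z).
Check: d/dz[(20*z**2 + 60*log(z**2 + 1) - 9)/12] = (10*z**3 + 40*z)/(3*z**2 + 3), which equals f(z).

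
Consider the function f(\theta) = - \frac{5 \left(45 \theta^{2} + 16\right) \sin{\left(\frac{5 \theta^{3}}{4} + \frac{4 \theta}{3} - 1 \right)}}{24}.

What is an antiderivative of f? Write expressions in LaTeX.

The substitution u = \frac{5 \theta^{3}}{4} + \frac{4 \theta}{3} - 1 works: f is exactly (dF/du)*(du/d\theta) for that inner function.
Check: d/d\theta[\frac{5 \cos{\left(\frac{5 \theta^{3}}{4} + \frac{4 \theta}{3} - 1 \right)}}{2}] = - \frac{75 \theta^{2} \sin{\left(\frac{5 \theta^{3}}{4} + \frac{4 \theta}{3} - 1 \right)}}{8} - \frac{10 \sin{\left(\frac{5 \theta^{3}}{4} + \frac{4 \theta}{3} - 1 \right)}}{3}, which equals f(\theta).

An antiderivative is F(\theta) = \frac{5 \cos{\left(\frac{5 \theta^{3}}{4} + \frac{4 \theta}{3} - 1 \right)}}{2}.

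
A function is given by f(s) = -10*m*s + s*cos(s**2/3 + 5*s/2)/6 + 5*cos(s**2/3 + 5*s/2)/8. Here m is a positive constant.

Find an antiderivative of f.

An antiderivative is F(s) = -(20*m*s**2 - sin(s**2/3 + 5*s/2))/4.

Integrate term by term and add the pieces.
Check: d/ds[-(20*m*s**2 - sin(s**2/3 + 5*s/2))/4] = -10*m*s + s*cos(s**2/3 + 5*s/2)/6 + 5*cos(s**2/3 + 5*s/2)/8 = f(s).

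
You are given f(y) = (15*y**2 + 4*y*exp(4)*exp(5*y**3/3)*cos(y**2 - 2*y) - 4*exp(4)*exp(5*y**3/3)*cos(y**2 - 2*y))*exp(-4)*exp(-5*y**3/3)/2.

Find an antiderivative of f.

An antiderivative is F(y) = (-3*exp(-5*y**3/3 - 4) + 2*sin(y**2 - 2*y))/2.

Recover f(y) by differentiating a candidate F(y); any mismatch rules it out.
Check: d/dy[(-3*exp(-5*y**3/3 - 4) + 2*sin(y**2 - 2*y))/2] = (15*y**2 + 4*y*exp(4)*exp(5*y**3/3)*cos(y**2 - 2*y) - 4*exp(4)*exp(5*y**3/3)*cos(y**2 - 2*y))*exp(-4)*exp(-5*y**3/3)/2 = f(y).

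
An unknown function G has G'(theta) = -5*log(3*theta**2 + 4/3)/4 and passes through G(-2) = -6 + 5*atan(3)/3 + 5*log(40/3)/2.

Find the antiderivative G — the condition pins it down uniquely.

G(theta) = (-15*theta*log(3*theta**2 + 4/3) + 30*theta - 20*atan(3*theta/2) - 12)/12

Check a candidate G(theta) by differentiating: d/dtheta[G] must match the given G'(theta).
A general antiderivative is -5*theta*log(3*theta**2 + 4/3)/4 + 5*theta/2 - 5*atan(3*theta/2)/3 + C.
The condition gives C = -6 + 5*atan(3)/3 + 5*log(40/3)/2 - (-5 + 5*atan(3)/3 + 5*log(40/3)/2) = -1.
So G(theta) = (-15*theta*log(3*theta**2 + 4/3) + 30*theta - 20*atan(3*theta/2) - 12)/12.
Check: d/dtheta[(-15*theta*log(3*theta**2 + 4/3) + 30*theta - 20*atan(3*theta/2) - 12)/12] = -5*log(3*theta**2 + 4/3)/4 = G'(theta).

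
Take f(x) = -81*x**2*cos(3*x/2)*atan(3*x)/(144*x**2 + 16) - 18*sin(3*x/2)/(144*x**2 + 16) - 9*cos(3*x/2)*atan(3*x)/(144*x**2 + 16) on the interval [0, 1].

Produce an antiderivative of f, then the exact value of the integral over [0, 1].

f has the shape u'v + uv' for u = -3*atan(3*x)/8 and v = sin(3*x/2) — it is the derivative of the product u*v.
F(x) = -3*sin(3*x/2)*atan(3*x)/8 is an antiderivative of f.
Check: d/dx[-3*sin(3*x/2)*atan(3*x)/8] = (-81*x**2*cos(3*x/2)*atan(3*x) - 18*sin(3*x/2) - 9*cos(3*x/2)*atan(3*x))/(144*x**2 + 16), which equals f(x).
F(1) = -3*sin(3/2)*atan(3)/8; F(0) = 0.
Integral = F(1) - F(0) = -3*sin(3/2)*atan(3)/8.

Antiderivative: F(x) = -3*sin(3*x/2)*atan(3*x)/8; value = -3*sin(3/2)*atan(3)/8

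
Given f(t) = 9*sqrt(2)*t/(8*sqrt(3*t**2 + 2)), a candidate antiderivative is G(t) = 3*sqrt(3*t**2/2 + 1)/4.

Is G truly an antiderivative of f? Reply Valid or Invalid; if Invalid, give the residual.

d/dt[G] = 9*sqrt(2)*t/(8*sqrt(3*t**2 + 2))
This equals f(t) exactly, so the claim holds.

Valid - differentiating G returns exactly f.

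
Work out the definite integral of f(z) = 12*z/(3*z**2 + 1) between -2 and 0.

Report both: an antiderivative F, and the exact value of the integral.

Antiderivative: F(z) = 2*log(3*z**2 + 1); value = -2*log(13)

The substitution u = 3*z**2 + 1 works: f is exactly (dF/du)*(du/dz) for that inner function.
F(z) = 2*log(3*z**2 + 1) is an antiderivative of f.
Check: d/dz[2*log(3*z**2 + 1)] = 12*z/(3*z**2 + 1) = f(z).
F(0) = 0; F(-2) = 2*log(13).
Integral = F(0) - F(-2) = -2*log(13).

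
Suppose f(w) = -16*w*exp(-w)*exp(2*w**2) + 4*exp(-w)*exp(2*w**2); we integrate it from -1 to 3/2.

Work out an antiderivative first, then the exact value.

Antiderivative: F(w) = -4*exp(-w)*exp(2*w**2); value = 0

f matches the chain-rule pattern g'(h)*h' with inner function h(w) = 2*w**2 - w; substituting u = h(w) collapses the integral.
F(w) = -4*exp(-w)*exp(2*w**2) is an antiderivative of f.
Check: d/dw[-4*exp(-w)*exp(2*w**2)] = (-16*w*exp(2*w**2) + 4*exp(2*w**2))*exp(-w), which equals f(w).
F(3/2) = -4*exp(3); F(-1) = -4*exp(3).
Integral = F(3/2) - F(-1) = 0.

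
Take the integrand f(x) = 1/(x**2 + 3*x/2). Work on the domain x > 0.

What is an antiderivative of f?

The denominator factors as x*(2*x + 3); partial fractions split f into directly integrable pieces: -4/(3*(2*x + 3)) + 2/(3*x).
Check: d/dx[2*(log(x) - log(x + 3/2))/3] = 2/(2*x**2 + 3*x), which equals f(x).

An antiderivative is F(x) = 2*(log(x) - log(x + 3/2))/3.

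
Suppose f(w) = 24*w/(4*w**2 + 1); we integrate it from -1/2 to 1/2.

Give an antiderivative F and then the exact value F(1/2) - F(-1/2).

The substitution u = 2*w**2 + 1/2 works: f is exactly (dF/du)*(du/dw) for that inner function.
F(w) = 3*log(2*w**2 + 1/2) is an antiderivative of f.
Check: d/dw[3*log(2*w**2 + 1/2)] = 24*w/(4*w**2 + 1) = f(w).
F(1/2) = 0; F(-1/2) = 0.
Integral = F(1/2) - F(-1/2) = 0.

Antiderivative: F(w) = 3*log(2*w**2 + 1/2); value = 0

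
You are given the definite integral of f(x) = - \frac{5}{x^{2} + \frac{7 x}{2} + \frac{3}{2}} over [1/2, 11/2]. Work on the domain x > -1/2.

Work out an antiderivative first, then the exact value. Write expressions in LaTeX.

Antiderivative: F(x) = 2 \left(- \log{\left(x + \frac{1}{2} \right)} + \log{\left(x + 3 \right)}\right); value = - 2 \log{\left(6 \right)} - 2 \log{\left(\frac{7}{2} \right)} + 2 \log{\left(\frac{17}{2} \right)}

Factor the denominator (\left(x + 3\right) \left(2 x + 1\right)) and decompose: f = - \frac{4}{2 x + 1} + \frac{2}{x + 3}; each piece integrates to a log, atan, or power term.
F(x) = 2 \left(- \log{\left(x + \frac{1}{2} \right)} + \log{\left(x + 3 \right)}\right) is an antiderivative of f.
Check: d/dx[2 \left(- \log{\left(x + \frac{1}{2} \right)} + \log{\left(x + 3 \right)}\right)] = - \frac{10}{2 x^{2} + 7 x + 3}, which equals f(x).
F(11/2) = - 2 \log{\left(6 \right)} + 2 \log{\left(\frac{17}{2} \right)}; F(1/2) = 2 \log{\left(\frac{7}{2} \right)}.
Integral = F(11/2) - F(1/2) = - 2 \log{\left(6 \right)} - 2 \log{\left(\frac{7}{2} \right)} + 2 \log{\left(\frac{17}{2} \right)}.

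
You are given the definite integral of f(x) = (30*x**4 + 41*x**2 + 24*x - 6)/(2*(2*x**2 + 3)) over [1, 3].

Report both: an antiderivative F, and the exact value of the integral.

Any candidate F(x) must reproduce f(x) exactly when differentiated.
F(x) = (15*x**3 - 6*x + 18*log(x**2 + 3/2) - 10)/6 is an antiderivative of f.
Check: d/dx[(15*x**3 - 6*x + 18*log(x**2 + 3/2) - 10)/6] = (30*x**4 + 41*x**2 + 24*x - 6)/(4*x**2 + 6), which equals f(x).
F(3) = 3*log(21/2) + 377/6; F(1) = -1/6 + 3*log(5/2).
Integral = F(3) - F(1) = -3*log(5/2) + 3*log(21/2) + 63.

Antiderivative: F(x) = (15*x**3 - 6*x + 18*log(x**2 + 3/2) - 10)/6; value = -3*log(5/2) + 3*log(21/2) + 63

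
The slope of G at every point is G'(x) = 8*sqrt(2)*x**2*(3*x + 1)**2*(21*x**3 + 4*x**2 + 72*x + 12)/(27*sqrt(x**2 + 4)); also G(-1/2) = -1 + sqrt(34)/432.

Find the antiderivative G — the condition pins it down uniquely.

Recognize the product-rule pattern: G'(x) = u'v + uv' with u = 2*sqrt(x**2/2 + 2), v = (2*x**2 + 2*x/3)**3, so integration by parts undoes it.
A general antiderivative is 2*sqrt(x**2/2 + 2)*(2*x**2 + 2*x/3)**3 + C.
The condition gives C = -1 + sqrt(34)/432 - (sqrt(34)/432) = -1.
So G(x) = (216*sqrt(2)*x**6*sqrt(x**2 + 4) + 216*sqrt(2)*x**5*sqrt(x**2 + 4) + 72*sqrt(2)*x**4*sqrt(x**2 + 4) + 8*sqrt(2)*x**3*sqrt(x**2 + 4) - 27)/27.
Check: d/dx[(216*sqrt(2)*x**6*sqrt(x**2 + 4) + 216*sqrt(2)*x**5*sqrt(x**2 + 4) + 72*sqrt(2)*x**4*sqrt(x**2 + 4) + 8*sqrt(2)*x**3*sqrt(x**2 + 4) - 27)/27] = (1512*sqrt(2)*x**7 + 1296*sqrt(2)*x**6 + 5544*sqrt(2)*x**5 + 4352*sqrt(2)*x**4 + 1152*sqrt(2)*x**3 + 96*sqrt(2)*x**2)/(27*sqrt(x**2 + 4)), which equals G'(x).

G(x) = (216*sqrt(2)*x**6*sqrt(x**2 + 4) + 216*sqrt(2)*x**5*sqrt(x**2 + 4) + 72*sqrt(2)*x**4*sqrt(x**2 + 4) + 8*sqrt(2)*x**3*sqrt(x**2 + 4) - 27)/27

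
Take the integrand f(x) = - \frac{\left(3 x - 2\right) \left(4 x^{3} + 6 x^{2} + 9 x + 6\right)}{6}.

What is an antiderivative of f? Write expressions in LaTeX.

Since d/dx undoes antidifferentiation here, F'(x) = f(x) is required of F(x).
Check: d/dx[- \frac{2 x^{5}}{5} - \frac{5 x^{4}}{12} - \frac{5 x^{3}}{6} + 2 x] = - 2 x^{4} - \frac{5 x^{3}}{3} - \frac{5 x^{2}}{2} + 2, which equals f(x).

An antiderivative is F(x) = - \frac{2 x^{5}}{5} - \frac{5 x^{4}}{12} - \frac{5 x^{3}}{6} + 2 x.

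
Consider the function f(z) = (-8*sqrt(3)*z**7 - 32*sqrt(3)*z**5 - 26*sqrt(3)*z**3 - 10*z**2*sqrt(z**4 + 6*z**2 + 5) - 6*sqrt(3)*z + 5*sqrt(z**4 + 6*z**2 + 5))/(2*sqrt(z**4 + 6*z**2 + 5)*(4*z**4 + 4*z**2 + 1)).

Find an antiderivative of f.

Whatever form F(z) takes, F'(z) = f(z) is non-negotiable.
Check: d/dz[(-6*z**2*sqrt(z**4 + 6*z**2 + 5) + 5*sqrt(3)*z - 3*sqrt(z**4 + 6*z**2 + 5))/(4*sqrt(3)*z**2 + 2*sqrt(3))] = (-8*sqrt(3)*z**7 - 32*sqrt(3)*z**5 - 26*sqrt(3)*z**3 - 10*z**2*sqrt(z**4 + 6*z**2 + 5) - 6*sqrt(3)*z + 5*sqrt(z**4 + 6*z**2 + 5))/(8*z**4*sqrt(z**4 + 6*z**2 + 5) + 8*z**2*sqrt(z**4 + 6*z**2 + 5) + 2*sqrt(z**4 + 6*z**2 + 5)), which equals f(z).

An antiderivative is F(z) = (-6*z**2*sqrt(z**4 + 6*z**2 + 5) + 5*sqrt(3)*z - 3*sqrt(z**4 + 6*z**2 + 5))/(4*sqrt(3)*z**2 + 2*sqrt(3)).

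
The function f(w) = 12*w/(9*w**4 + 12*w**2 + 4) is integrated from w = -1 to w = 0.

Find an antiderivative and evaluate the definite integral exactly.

Antiderivative: F(w) = -2/(3*w**2 + 2); value = -3/5

f matches the chain-rule pattern g'(h)*h' with inner function h(w) = 3*w**2/2 + 1; substituting u = h(w) collapses the integral.
F(w) = -2/(3*w**2 + 2) is an antiderivative of f.
Check: d/dw[-2/(3*w**2 + 2)] = 12*w/(9*w**4 + 12*w**2 + 4) = f(w).
F(0) = -1; F(-1) = -2/5.
Integral = F(0) - F(-1) = -3/5.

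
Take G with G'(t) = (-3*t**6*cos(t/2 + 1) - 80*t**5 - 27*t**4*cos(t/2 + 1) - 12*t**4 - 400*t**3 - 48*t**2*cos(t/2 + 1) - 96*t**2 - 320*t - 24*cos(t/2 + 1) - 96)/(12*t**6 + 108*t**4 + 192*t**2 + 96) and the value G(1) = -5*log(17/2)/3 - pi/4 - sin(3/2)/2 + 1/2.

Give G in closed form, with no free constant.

G(t) = (-10*log(t**4/2 + 4*t**2 + 4) - 3*sin(t/2 + 1) - 6*atan(t) + 3)/6

Recover the given G'(t) by differentiating a candidate G(t); any mismatch rules it out.
A general antiderivative is -5*log(t**4/2 + 4*t**2 + 4)/3 - sin(t/2 + 1)/2 - atan(t) + C.
The condition gives C = -5*log(17/2)/3 - pi/4 - sin(3/2)/2 + 1/2 - (-5*log(17/2)/3 - pi/4 - sin(3/2)/2) = 1/2.
So G(t) = (-10*log(t**4/2 + 4*t**2 + 4) - 3*sin(t/2 + 1) - 6*atan(t) + 3)/6.
Check: d/dt[(-10*log(t**4/2 + 4*t**2 + 4) - 3*sin(t/2 + 1) - 6*atan(t) + 3)/6] = (-3*t**6*cos(t/2 + 1) - 80*t**5 - 27*t**4*cos(t/2 + 1) - 12*t**4 - 400*t**3 - 48*t**2*cos(t/2 + 1) - 96*t**2 - 320*t - 24*cos(t/2 + 1) - 96)/(12*t**6 + 108*t**4 + 192*t**2 + 96) = G'(t).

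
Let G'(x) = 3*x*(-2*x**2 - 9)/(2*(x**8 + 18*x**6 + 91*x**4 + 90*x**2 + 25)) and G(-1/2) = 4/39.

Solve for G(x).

G(x) = 3/(4*(x**4 + 9*x**2 + 5))

The substitution u = x**4/3 + 3*x**2 + 5/3 works: G'(x) is exactly (dG/du)*(du/dx) for that inner function.
A general antiderivative is 1/(4*(x**4/3 + 3*x**2 + 5/3)) + C.
The condition gives C = 4/39 - (4/39) = 0.
So G(x) = 3/(4*(x**4 + 9*x**2 + 5)).
Check: d/dx[3/(4*(x**4 + 9*x**2 + 5))] = (-6*x**3 - 27*x)/(2*x**8 + 36*x**6 + 182*x**4 + 180*x**2 + 50), which equals G'(x).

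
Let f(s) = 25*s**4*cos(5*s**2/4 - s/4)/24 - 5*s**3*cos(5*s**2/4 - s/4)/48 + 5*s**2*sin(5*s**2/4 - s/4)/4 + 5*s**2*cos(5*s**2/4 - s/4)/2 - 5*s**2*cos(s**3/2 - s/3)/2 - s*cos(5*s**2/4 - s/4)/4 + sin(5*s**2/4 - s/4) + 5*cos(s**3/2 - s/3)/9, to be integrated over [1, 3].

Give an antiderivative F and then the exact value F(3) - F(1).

Antiderivative: F(s) = (5*s**3*sin(5*s**2/4 - s/4) + 12*s*sin(5*s**2/4 - s/4) - 20*sin(s**3/2 - s/3))/12; value = 57*sin(21/2)/4 - 17*sin(1)/12 - 5*sin(25/2)/3 + 5*sin(1/6)/3

The integrand splits into summands that can be handled one at a time.
F(s) = (5*s**3*sin(5*s**2/4 - s/4) + 12*s*sin(5*s**2/4 - s/4) - 20*sin(s**3/2 - s/3))/12 is an antiderivative of f.
Check: d/ds[(5*s**3*sin(5*s**2/4 - s/4) + 12*s*sin(5*s**2/4 - s/4) - 20*sin(s**3/2 - s/3))/12] = 25*s**4*cos(5*s**2/4 - s/4)/24 - 5*s**3*cos(5*s**2/4 - s/4)/48 + 5*s**2*sin(5*s**2/4 - s/4)/4 + 5*s**2*cos(5*s**2/4 - s/4)/2 - 5*s**2*cos(s**3/2 - s/3)/2 - s*cos(5*s**2/4 - s/4)/4 + sin(5*s**2/4 - s/4) + 5*cos(s**3/2 - s/3)/9 = f(s).
F(3) = 57*sin(21/2)/4 - 5*sin(25/2)/3; F(1) = -5*sin(1/6)/3 + 17*sin(1)/12.
Integral = F(3) - F(1) = 57*sin(21/2)/4 - 17*sin(1)/12 - 5*sin(25/2)/3 + 5*sin(1/6)/3.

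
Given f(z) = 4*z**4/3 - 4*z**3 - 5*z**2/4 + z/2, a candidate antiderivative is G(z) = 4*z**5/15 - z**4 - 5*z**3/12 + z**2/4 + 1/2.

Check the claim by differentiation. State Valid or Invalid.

d/dz[G] = 4*z**4/3 - 4*z**3 - 5*z**2/4 + z/2
This equals f(z) exactly, so the claim holds.

Valid - differentiating G returns exactly f.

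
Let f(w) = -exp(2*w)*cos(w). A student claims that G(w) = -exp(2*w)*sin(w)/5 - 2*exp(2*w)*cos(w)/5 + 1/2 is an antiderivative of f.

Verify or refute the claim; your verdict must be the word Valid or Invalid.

Valid. The derivative of G reproduces f.

d/dw[G] = -exp(2*w)*cos(w)
This equals f(w) exactly, so the claim holds.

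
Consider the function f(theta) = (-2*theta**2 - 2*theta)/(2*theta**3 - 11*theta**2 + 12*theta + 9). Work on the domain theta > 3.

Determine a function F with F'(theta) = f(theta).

The denominator factors as (theta - 3)**2*(2*theta + 1); partial fractions split f into directly integrable pieces: 2/(49*(2*theta + 1)) - 50/(49*(theta - 3)) - 24/(7*(theta - 3)**2).
Check: d/dtheta[-50*log(theta - 3)/49 + log(theta + 1/2)/49 + 24/(7*theta - 21)] = (-2*theta**2 - 2*theta)/(2*theta**3 - 11*theta**2 + 12*theta + 9) = f(theta).

An antiderivative is F(theta) = -50*log(theta - 3)/49 + log(theta + 1/2)/49 + 24/(7*theta - 21).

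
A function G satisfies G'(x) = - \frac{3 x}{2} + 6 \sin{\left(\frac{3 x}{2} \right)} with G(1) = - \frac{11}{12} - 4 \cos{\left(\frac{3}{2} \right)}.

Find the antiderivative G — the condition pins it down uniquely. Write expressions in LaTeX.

G(x) = - \frac{3 x^{2}}{4} - 4 \cos{\left(\frac{3 x}{2} \right)} - \frac{1}{6}

The integrand splits into summands that can be handled one at a time.
A general antiderivative is - \frac{3 x^{2}}{4} - 4 \cos{\left(\frac{3 x}{2} \right)} - \frac{2}{3} + C.
The condition gives C = - \frac{11}{12} - 4 \cos{\left(\frac{3}{2} \right)} - (- \frac{17}{12} - 4 \cos{\left(\frac{3}{2} \right)}) = \frac{1}{2}.
So G(x) = - \frac{3 x^{2}}{4} - 4 \cos{\left(\frac{3 x}{2} \right)} - \frac{1}{6}.
Check: d/dx[- \frac{3 x^{2}}{4} - 4 \cos{\left(\frac{3 x}{2} \right)} - \frac{1}{6}] = - \frac{3 x}{2} + 6 \sin{\left(\frac{3 x}{2} \right)} = G'(x).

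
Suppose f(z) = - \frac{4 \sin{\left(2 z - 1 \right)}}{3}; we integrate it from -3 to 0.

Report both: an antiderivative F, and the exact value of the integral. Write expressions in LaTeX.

Whatever form F(z) takes, F'(z) = f(z) is non-negotiable.
F(z) = \frac{2 \cos{\left(2 z - 1 \right)}}{3} is an antiderivative of f.
Check: d/dz[\frac{2 \cos{\left(2 z - 1 \right)}}{3}] = - \frac{4 \sin{\left(2 z - 1 \right)}}{3} = f(z).
F(0) = \frac{2 \cos{\left(1 \right)}}{3}; F(-3) = \frac{2 \cos{\left(7 \right)}}{3}.
Integral = F(0) - F(-3) = - \frac{2 \cos{\left(7 \right)}}{3} + \frac{2 \cos{\left(1 \right)}}{3}.

Antiderivative: F(z) = \frac{2 \cos{\left(2 z - 1 \right)}}{3}; value = - \frac{2 \cos{\left(7 \right)}}{3} + \frac{2 \cos{\left(1 \right)}}{3}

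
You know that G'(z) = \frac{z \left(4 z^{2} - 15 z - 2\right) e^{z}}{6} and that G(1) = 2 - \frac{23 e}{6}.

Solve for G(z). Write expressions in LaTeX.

G(z) = \frac{2 z^{3} e^{z}}{3} - \frac{9 z^{2} e^{z}}{2} + \frac{26 z e^{z}}{3} - \frac{26 e^{z}}{3} + 2

Recognize the product-rule pattern: G'(z) = u'v + uv' with u = \frac{2 z^{3}}{3} - \frac{9 z^{2}}{2} + \frac{26 z}{3} - \frac{26}{3}, v = e^{z}, so integration by parts undoes it.
A general antiderivative is \frac{\left(4 z^{3} - 27 z^{2} + 52 z - 52\right) e^{z}}{6} + C.
The condition gives C = 2 - \frac{23 e}{6} - (- \frac{23 e}{6}) = 2.
So G(z) = \frac{2 z^{3} e^{z}}{3} - \frac{9 z^{2} e^{z}}{2} + \frac{26 z e^{z}}{3} - \frac{26 e^{z}}{3} + 2.
Check: d/dz[\frac{2 z^{3} e^{z}}{3} - \frac{9 z^{2} e^{z}}{2} + \frac{26 z e^{z}}{3} - \frac{26 e^{z}}{3} + 2] = \frac{2 z^{3} e^{z}}{3} - \frac{5 z^{2} e^{z}}{2} - \frac{z e^{z}}{3}, which equals G'(z).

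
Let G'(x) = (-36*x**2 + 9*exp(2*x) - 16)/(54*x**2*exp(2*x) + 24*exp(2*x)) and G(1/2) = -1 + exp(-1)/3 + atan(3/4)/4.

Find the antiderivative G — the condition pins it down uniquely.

For G(x) to be correct, d/dx[G] must agree with the stated G'(x) identically.
A general antiderivative is atan(3*x/2)/4 + exp(-2*x)/3 + C.
The condition gives C = -1 + exp(-1)/3 + atan(3/4)/4 - (exp(-1)/3 + atan(3/4)/4) = -1.
So G(x) = (3*exp(2*x)*atan(3*x/2) - 12*exp(2*x) + 4)*exp(-2*x)/12.
Check: d/dx[(3*exp(2*x)*atan(3*x/2) - 12*exp(2*x) + 4)*exp(-2*x)/12] = (-36*x**2 + 9*exp(2*x) - 16)/(54*x**2*exp(2*x) + 24*exp(2*x)) = G'(x).

G(x) = (3*exp(2*x)*atan(3*x/2) - 12*exp(2*x) + 4)*exp(-2*x)/12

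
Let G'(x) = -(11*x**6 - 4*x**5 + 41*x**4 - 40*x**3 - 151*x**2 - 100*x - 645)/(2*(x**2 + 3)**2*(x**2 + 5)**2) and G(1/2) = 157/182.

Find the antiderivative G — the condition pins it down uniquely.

A candidate passes only if d/dx[G] lands on the given G'(x) exactly.
A general antiderivative is 3*x/(x**2 + 5) + (5*x/2 - 1)/(x**2 + 3) + C.
The condition gives C = 157/182 - (33/91) = 1/2.
So G(x) = (6*x*(x**2 + 3) + (5*x - 2)*(x**2 + 5) + (x**2 + 3)*(x**2 + 5))/(2*(x**2 + 3)*(x**2 + 5)).
Check: d/dx[(6*x*(x**2 + 3) + (5*x - 2)*(x**2 + 5) + (x**2 + 3)*(x**2 + 5))/(2*(x**2 + 3)*(x**2 + 5))] = (-11*x**6 + 4*x**5 - 41*x**4 + 40*x**3 + 151*x**2 + 100*x + 645)/(2*x**8 + 32*x**6 + 188*x**4 + 480*x**2 + 450), which equals G'(x).

G(x) = (6*x*(x**2 + 3) + (5*x - 2)*(x**2 + 5) + (x**2 + 3)*(x**2 + 5))/(2*(x**2 + 3)*(x**2 + 5))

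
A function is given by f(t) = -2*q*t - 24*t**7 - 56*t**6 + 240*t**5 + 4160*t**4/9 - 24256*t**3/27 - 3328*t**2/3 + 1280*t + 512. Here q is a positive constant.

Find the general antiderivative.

The integrand splits into summands that can be handled one at a time.
Check: d/dt[-(27*q*t**2 + 81*t**8 + 216*t**7 - 1080*t**6 - 2496*t**5 + 6064*t**4 + 9984*t**3 - 17280*t**2 - 13824*t + 20736)/27] = -2*q*t - 24*t**7 - 56*t**6 + 240*t**5 + 4160*t**4/9 - 24256*t**3/27 - 3328*t**2/3 + 1280*t + 512 = f(t).

F(t) = -(27*q*t**2 + 81*t**8 + 216*t**7 - 1080*t**6 - 2496*t**5 + 6064*t**4 + 9984*t**3 - 17280*t**2 - 13824*t + 20736)/27 + C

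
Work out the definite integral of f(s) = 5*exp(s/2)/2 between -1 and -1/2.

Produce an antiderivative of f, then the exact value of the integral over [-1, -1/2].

Antiderivative: F(s) = 5*exp(s/2); value = -5*exp(-1/2) + 5*exp(-1/4)

Whatever form F(s) takes, F'(s) = f(s) is non-negotiable.
F(s) = 5*exp(s/2) is an antiderivative of f.
Check: d/ds[5*exp(s/2)] = 5*exp(s/2)/2 = f(s).
F(-1/2) = 5*exp(-1/4); F(-1) = 5*exp(-1/2).
Integral = F(-1/2) - F(-1) = -5*exp(-1/2) + 5*exp(-1/4).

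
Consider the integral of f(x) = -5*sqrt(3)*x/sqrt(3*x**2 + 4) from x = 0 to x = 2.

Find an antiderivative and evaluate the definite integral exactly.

Antiderivative: F(x) = -5*sqrt(3)*sqrt(3*x**2 + 4)/3; value = -10*sqrt(3)/3

The substitution u = x**2 + 4/3 works: f is exactly (dF/du)*(du/dx) for that inner function.
F(x) = -5*sqrt(3)*sqrt(3*x**2 + 4)/3 is an antiderivative of f.
Check: d/dx[-5*sqrt(3)*sqrt(3*x**2 + 4)/3] = -5*sqrt(3)*x/sqrt(3*x**2 + 4) = f(x).
F(2) = -20*sqrt(3)/3; F(0) = -10*sqrt(3)/3.
Integral = F(2) - F(0) = -10*sqrt(3)/3.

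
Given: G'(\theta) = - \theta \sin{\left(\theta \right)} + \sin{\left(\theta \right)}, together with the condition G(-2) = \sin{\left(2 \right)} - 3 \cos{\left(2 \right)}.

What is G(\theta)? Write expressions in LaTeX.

The integrand splits into summands that can be handled one at a time.
A general antiderivative is \theta \cos{\left(\theta \right)} - \sin{\left(\theta \right)} - \cos{\left(\theta \right)} + C.
The condition gives C = \sin{\left(2 \right)} - 3 \cos{\left(2 \right)} - (\sin{\left(2 \right)} - 3 \cos{\left(2 \right)}) = 0.
So G(\theta) = \theta \cos{\left(\theta \right)} - \sin{\left(\theta \right)} - \cos{\left(\theta \right)}.
Check: d/d\theta[\theta \cos{\left(\theta \right)} - \sin{\left(\theta \right)} - \cos{\left(\theta \right)}] = - \theta \sin{\left(\theta \right)} + \sin{\left(\theta \right)} = G'(\theta).

G(\theta) = \theta \cos{\left(\theta \right)} - \sin{\left(\theta \right)} - \cos{\left(\theta \right)}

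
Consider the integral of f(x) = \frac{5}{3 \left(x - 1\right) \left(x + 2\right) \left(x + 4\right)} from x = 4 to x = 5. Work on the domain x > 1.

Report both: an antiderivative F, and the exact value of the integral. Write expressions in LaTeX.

Antiderivative: F(x) = \frac{2 \log{\left(x - 1 \right)} - 5 \log{\left(x + 2 \right)} + 3 \log{\left(x + 4 \right)}}{18}; value = - \frac{5 \log{\left(7 \right)}}{18} - \frac{\log{\left(8 \right)}}{6} - \frac{\log{\left(3 \right)}}{9} + \frac{\log{\left(4 \right)}}{9} + \frac{\log{\left(9 \right)}}{6} + \frac{5 \log{\left(6 \right)}}{18}

The denominator factors as 3 \left(x - 1\right) \left(x + 2\right) \left(x + 4\right); partial fractions split f into directly integrable pieces: \frac{1}{6 \left(x + 4\right)} - \frac{5}{18 \left(x + 2\right)} + \frac{1}{9 \left(x - 1\right)}.
F(x) = \frac{2 \log{\left(x - 1 \right)} - 5 \log{\left(x + 2 \right)} + 3 \log{\left(x + 4 \right)}}{18} is an antiderivative of f.
Check: d/dx[\frac{2 \log{\left(x - 1 \right)} - 5 \log{\left(x + 2 \right)} + 3 \log{\left(x + 4 \right)}}{18}] = \frac{5}{3 x^{3} + 15 x^{2} + 6 x - 24}, which equals f(x).
F(5) = - \frac{5 \log{\left(7 \right)}}{18} + \frac{\log{\left(4 \right)}}{9} + \frac{\log{\left(9 \right)}}{6}; F(4) = - \frac{5 \log{\left(6 \right)}}{18} + \frac{\log{\left(3 \right)}}{9} + \frac{\log{\left(8 \right)}}{6}.
Integral = F(5) - F(4) = - \frac{5 \log{\left(7 \right)}}{18} - \frac{\log{\left(8 \right)}}{6} - \frac{\log{\left(3 \right)}}{9} + \frac{\log{\left(4 \right)}}{9} + \frac{\log{\left(9 \right)}}{6} + \frac{5 \log{\left(6 \right)}}{18}.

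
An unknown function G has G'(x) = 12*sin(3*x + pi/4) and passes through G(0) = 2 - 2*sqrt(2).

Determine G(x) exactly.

G(x) = 2 - 4*cos(3*x + pi/4)

A first test for any G(x): its x-derivative must equal the given G'(x).
A general antiderivative is -4*cos(3*x + pi/4) + C.
The condition gives C = 2 - 2*sqrt(2) - (-2*sqrt(2)) = 2.
So G(x) = 2 - 4*cos(3*x + pi/4).
Check: d/dx[2 - 4*cos(3*x + pi/4)] = 12*sin(3*x + pi/4) = G'(x).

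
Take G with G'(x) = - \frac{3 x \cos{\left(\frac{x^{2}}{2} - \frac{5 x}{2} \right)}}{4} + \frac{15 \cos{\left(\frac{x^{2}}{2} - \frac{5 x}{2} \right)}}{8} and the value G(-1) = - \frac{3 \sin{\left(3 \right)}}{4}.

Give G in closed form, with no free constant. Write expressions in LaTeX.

G(x) = - \frac{3 \sin{\left(\frac{x^{2}}{2} - \frac{5 x}{2} \right)}}{4}

The substitution u = \frac{x^{2}}{2} - \frac{5 x}{2} works: G'(x) is exactly (dG/du)*(du/dx) for that inner function.
A general antiderivative is - \frac{3 \sin{\left(\frac{x^{2}}{2} - \frac{5 x}{2} \right)}}{4} + C.
The condition gives C = - \frac{3 \sin{\left(3 \right)}}{4} - (- \frac{3 \sin{\left(3 \right)}}{4}) = 0.
So G(x) = - \frac{3 \sin{\left(\frac{x^{2}}{2} - \frac{5 x}{2} \right)}}{4}.
Check: d/dx[- \frac{3 \sin{\left(\frac{x^{2}}{2} - \frac{5 x}{2} \right)}}{4}] = - \frac{3 x \cos{\left(\frac{x^{2}}{2} - \frac{5 x}{2} \right)}}{4} + \frac{15 \cos{\left(\frac{x^{2}}{2} - \frac{5 x}{2} \right)}}{8} = G'(x).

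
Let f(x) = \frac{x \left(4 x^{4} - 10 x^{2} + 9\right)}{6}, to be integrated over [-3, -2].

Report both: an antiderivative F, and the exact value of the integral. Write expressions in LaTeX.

A first test for any F(x): its x-derivative must equal f(x) identically.
F(x) = \frac{x^{6}}{9} - \frac{5 x^{4}}{12} + \frac{3 x^{2}}{4} is an antiderivative of f.
Check: d/dx[\frac{x^{6}}{9} - \frac{5 x^{4}}{12} + \frac{3 x^{2}}{4}] = \frac{2 x^{5}}{3} - \frac{5 x^{3}}{3} + \frac{3 x}{2}, which equals f(x).
F(-2) = \frac{31}{9}; F(-3) = 54.
Integral = F(-2) - F(-3) = - \frac{455}{9}.

Antiderivative: F(x) = \frac{x^{6}}{9} - \frac{5 x^{4}}{12} + \frac{3 x^{2}}{4}; value = - \frac{455}{9}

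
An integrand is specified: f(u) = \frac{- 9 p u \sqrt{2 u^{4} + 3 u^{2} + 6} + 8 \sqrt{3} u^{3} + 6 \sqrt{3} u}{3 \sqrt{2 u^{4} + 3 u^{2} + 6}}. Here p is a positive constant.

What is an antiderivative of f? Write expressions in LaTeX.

An antiderivative is F(u) = \frac{\sqrt{3} \left(- 3 \sqrt{3} p u^{2} + 4 \sqrt{2 u^{4} + 3 u^{2} + 6}\right)}{6}.

Check any antiderivative F(u) by computing F'(u) and comparing it with f(u).
Check: d/du[\frac{\sqrt{3} \left(- 3 \sqrt{3} p u^{2} + 4 \sqrt{2 u^{4} + 3 u^{2} + 6}\right)}{6}] = \frac{- 9 p u \sqrt{2 u^{4} + 3 u^{2} + 6} + 8 \sqrt{3} u^{3} + 6 \sqrt{3} u}{3 \sqrt{2 u^{4} + 3 u^{2} + 6}} = f(u).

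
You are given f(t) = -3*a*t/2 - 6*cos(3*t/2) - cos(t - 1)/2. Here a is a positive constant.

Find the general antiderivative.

F(t) = -3*a*t**2/4 - 4*sin(3*t/2) - sin(t - 1)/2 + C

Integrate term by term and add the pieces.
Check: d/dt[-3*a*t**2/4 - 4*sin(3*t/2) - sin(t - 1)/2] = -3*a*t/2 - 6*cos(3*t/2) - cos(t - 1)/2 = f(t).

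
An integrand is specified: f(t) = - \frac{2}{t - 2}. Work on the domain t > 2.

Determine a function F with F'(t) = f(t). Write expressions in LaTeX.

Recover f(t) by differentiating a candidate F(t); any mismatch rules it out.
Check: d/dt[- 2 \log{\left(\frac{3 t}{2} - 3 \right)}] = - \frac{2}{t - 2} = f(t).

An antiderivative is F(t) = - 2 \log{\left(\frac{3 t}{2} - 3 \right)}.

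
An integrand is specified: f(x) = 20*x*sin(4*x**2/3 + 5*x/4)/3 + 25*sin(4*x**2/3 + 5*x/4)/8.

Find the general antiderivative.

F(x) = -5*cos(4*x**2/3 + 5*x/4)/2 + C

f matches the chain-rule pattern g'(h)*h' with inner function h(x) = 4*x**2/3 + 5*x/4; substituting u = h(x) collapses the integral.
Check: d/dx[-5*cos(4*x**2/3 + 5*x/4)/2] = 20*x*sin(4*x**2/3 + 5*x/4)/3 + 25*sin(4*x**2/3 + 5*x/4)/8 = f(x).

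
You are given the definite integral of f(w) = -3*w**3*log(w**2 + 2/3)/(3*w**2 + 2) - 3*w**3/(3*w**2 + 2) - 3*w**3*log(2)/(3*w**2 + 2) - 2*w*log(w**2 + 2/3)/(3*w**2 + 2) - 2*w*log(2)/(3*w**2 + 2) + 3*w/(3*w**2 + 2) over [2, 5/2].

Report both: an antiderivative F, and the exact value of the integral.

f has the shape u'v + uv' for u = 1/2 - w**2/2 and v = log(2*w**2 + 4/3) — it is the derivative of the product u*v.
F(w) = (1 - w**2)*log(2*w**2 + 4/3)/2 is an antiderivative of f.
Check: d/dw[(1 - w**2)*log(2*w**2 + 4/3)/2] = (-3*w**3*log(w**2 + 2/3) - 3*w**3 - 3*w**3*log(2) - 2*w*log(w**2 + 2/3) - 2*w*log(2) + 3*w)/(3*w**2 + 2), which equals f(w).
F(5/2) = -21*log(83/6)/8; F(2) = -3*log(28/3)/2.
Integral = F(5/2) - F(2) = -21*log(83/6)/8 + 3*log(28/3)/2.

Antiderivative: F(w) = (1 - w**2)*log(2*w**2 + 4/3)/2; value = -21*log(83/6)/8 + 3*log(28/3)/2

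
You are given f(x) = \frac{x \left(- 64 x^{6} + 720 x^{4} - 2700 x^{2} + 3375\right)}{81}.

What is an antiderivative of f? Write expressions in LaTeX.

An antiderivative is F(x) = - \frac{\left(4 x^{2} - 15\right)^{4}}{2592}.

The substitution u = \frac{5}{2} - \frac{2 x^{2}}{3} works: f is exactly (dF/du)*(du/dx) for that inner function.
Check: d/dx[- \frac{\left(4 x^{2} - 15\right)^{4}}{2592}] = - \frac{64 x^{7}}{81} + \frac{80 x^{5}}{9} - \frac{100 x^{3}}{3} + \frac{125 x}{3}, which equals f(x).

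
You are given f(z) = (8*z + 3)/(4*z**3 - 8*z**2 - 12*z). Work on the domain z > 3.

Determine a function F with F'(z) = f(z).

The denominator factors as 4*z*(z - 3)*(z + 1); partial fractions split f into directly integrable pieces: -5/(16*(z + 1)) + 9/(16*(z - 3)) - 1/(4*z).
Check: d/dz[(-4*log(z) + 9*log(z - 3) - 5*log(z + 1))/16] = (8*z + 3)/(4*z**3 - 8*z**2 - 12*z) = f(z).

An antiderivative is F(z) = (-4*log(z) + 9*log(z - 3) - 5*log(z + 1))/16.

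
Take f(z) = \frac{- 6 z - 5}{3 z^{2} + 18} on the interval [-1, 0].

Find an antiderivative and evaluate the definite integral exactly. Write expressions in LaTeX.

Whatever form F(z) takes, F'(z) = f(z) is non-negotiable.
F(z) = \frac{- 18 \log{\left(z^{2} + 6 \right)} - 5 \sqrt{6} \operatorname{atan}{\left(\frac{\sqrt{6} z}{6} \right)}}{18} is an antiderivative of f.
Check: d/dz[\frac{- 18 \log{\left(z^{2} + 6 \right)} - 5 \sqrt{6} \operatorname{atan}{\left(\frac{\sqrt{6} z}{6} \right)}}{18}] = \frac{- 6 z - 5}{3 z^{2} + 18} = f(z).
F(0) = - \log{\left(6 \right)}; F(-1) = - \log{\left(7 \right)} + \frac{5 \sqrt{6} \operatorname{atan}{\left(\frac{\sqrt{6}}{6} \right)}}{18}.
Integral = F(0) - F(-1) = - \log{\left(6 \right)} - \frac{5 \sqrt{6} \operatorname{atan}{\left(\frac{\sqrt{6}}{6} \right)}}{18} + \log{\left(7 \right)}.

Antiderivative: F(z) = \frac{- 18 \log{\left(z^{2} + 6 \right)} - 5 \sqrt{6} \operatorname{atan}{\left(\frac{\sqrt{6} z}{6} \right)}}{18}; value = - \log{\left(6 \right)} - \frac{5 \sqrt{6} \operatorname{atan}{\left(\frac{\sqrt{6}}{6} \right)}}{18} + \log{\left(7 \right)}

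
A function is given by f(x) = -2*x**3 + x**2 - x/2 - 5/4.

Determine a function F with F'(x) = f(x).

Integrate term by term and add the pieces.
Check: d/dx[-x**4/2 + x**3/3 - x**2/4 - 5*x/4] = -2*x**3 + x**2 - x/2 - 5/4 = f(x).

An antiderivative is F(x) = -x**4/2 + x**3/3 - x**2/4 - 5*x/4.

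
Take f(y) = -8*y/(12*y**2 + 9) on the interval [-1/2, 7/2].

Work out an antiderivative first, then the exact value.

The substitution u = 4*y**2 + 3 works: f is exactly (dF/du)*(du/dy) for that inner function.
F(y) = -log(4*y**2 + 3)/3 is an antiderivative of f.
Check: d/dy[-log(4*y**2 + 3)/3] = -8*y/(12*y**2 + 9) = f(y).
F(7/2) = -log(52)/3; F(-1/2) = -log(4)/3.
Integral = F(7/2) - F(-1/2) = -log(52)/3 + log(4)/3.

Antiderivative: F(y) = -log(4*y**2 + 3)/3; value = -log(52)/3 + log(4)/3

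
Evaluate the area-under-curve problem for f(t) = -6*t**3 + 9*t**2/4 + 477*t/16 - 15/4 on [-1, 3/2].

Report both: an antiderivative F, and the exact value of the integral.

Antiderivative: F(t) = -3*t**4/2 + 3*t**3/4 + 477*t**2/32 - 15*t/4; value = 825/128

f matches the chain-rule pattern g'(h)*h' with inner function h(t) = t**2 - t/4 - 5; substituting u = h(t) collapses the integral.
F(t) = -3*t**4/2 + 3*t**3/4 + 477*t**2/32 - 15*t/4 is an antiderivative of f.
Check: d/dt[-3*t**4/2 + 3*t**3/4 + 477*t**2/32 - 15*t/4] = -6*t**3 + 9*t**2/4 + 477*t/16 - 15/4 = f(t).
F(3/2) = 2925/128; F(-1) = 525/32.
Integral = F(3/2) - F(-1) = 825/128.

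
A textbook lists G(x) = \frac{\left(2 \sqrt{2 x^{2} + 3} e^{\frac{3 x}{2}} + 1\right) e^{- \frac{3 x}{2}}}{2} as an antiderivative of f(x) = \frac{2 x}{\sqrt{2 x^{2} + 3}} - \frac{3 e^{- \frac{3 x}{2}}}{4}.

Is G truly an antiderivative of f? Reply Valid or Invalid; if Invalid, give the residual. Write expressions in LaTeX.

d/dx[G] = \frac{\left(8 x e^{\frac{3 x}{2}} - 3 \sqrt{2 x^{2} + 3}\right) e^{- \frac{3 x}{2}}}{4 \sqrt{2 x^{2} + 3}}
This equals f(x) exactly, so the claim holds.

Valid - differentiating G returns exactly f.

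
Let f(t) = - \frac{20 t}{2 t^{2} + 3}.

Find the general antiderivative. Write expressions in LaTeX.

The substitution u = t^{2} + \frac{3}{2} works: f is exactly (dF/du)*(du/dt) for that inner function.
Check: d/dt[- 5 \log{\left(t^{2} + \frac{3}{2} \right)}] = - \frac{20 t}{2 t^{2} + 3} = f(t).

F(t) = - 5 \log{\left(t^{2} + \frac{3}{2} \right)} + C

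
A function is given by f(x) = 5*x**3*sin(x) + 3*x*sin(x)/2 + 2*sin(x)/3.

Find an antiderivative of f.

Integrate term by term and add the pieces.
Check: d/dx[(-30*x**3*cos(x) + 90*x**2*sin(x) + 171*x*cos(x) - 171*sin(x) - 4*cos(x))/6] = 5*x**3*sin(x) + 3*x*sin(x)/2 + 2*sin(x)/3 = f(x).

An antiderivative is F(x) = (-30*x**3*cos(x) + 90*x**2*sin(x) + 171*x*cos(x) - 171*sin(x) - 4*cos(x))/6.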